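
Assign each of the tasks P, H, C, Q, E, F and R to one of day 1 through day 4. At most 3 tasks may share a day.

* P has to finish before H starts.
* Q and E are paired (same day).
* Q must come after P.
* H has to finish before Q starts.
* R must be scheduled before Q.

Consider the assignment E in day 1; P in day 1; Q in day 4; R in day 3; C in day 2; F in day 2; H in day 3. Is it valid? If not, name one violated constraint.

No — it violates: Q and E are paired (same day)

Q and E are paired (same day) — violated.
H has to finish before Q starts — holds.
R must be scheduled before Q — holds.
Q must come after P — holds.
At most 3 tasks may share a day — holds.
P has to finish before H starts — holds.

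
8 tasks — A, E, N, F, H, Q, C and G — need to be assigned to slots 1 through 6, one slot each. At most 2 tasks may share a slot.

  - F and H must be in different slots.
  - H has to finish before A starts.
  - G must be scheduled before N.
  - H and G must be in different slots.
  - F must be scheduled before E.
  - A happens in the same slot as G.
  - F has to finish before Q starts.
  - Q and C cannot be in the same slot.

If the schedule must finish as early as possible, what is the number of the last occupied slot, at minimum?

4

The precedence chain requires at least 3 distinct slots.
With at most 2 per slot and 8 tasks, at least 4 slots are needed.
4 works (last occupied slot: 4): for example N -> 4; Q -> 4; C -> 1; H -> 2; E -> 2; G -> 3; A -> 3; F -> 1.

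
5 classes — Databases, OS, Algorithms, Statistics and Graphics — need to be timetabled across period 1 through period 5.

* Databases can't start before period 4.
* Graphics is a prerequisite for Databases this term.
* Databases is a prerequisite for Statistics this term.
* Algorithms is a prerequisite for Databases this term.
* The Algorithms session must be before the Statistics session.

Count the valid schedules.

Splitting on OS: it can be period 1 (9), period 2 (9), period 3 (9), period 4 (9), period 5 (9). Listing each branch's schedules as (Databases, Algorithms, Statistics, Graphics) by period number:
OS=period 1: (4,1,5,1) (4,1,5,2) (4,1,5,3) (4,2,5,1) (4,2,5,2) (4,2,5,3) (4,3,5,1) (4,3,5,2) (4,3,5,3) — 9.
OS=period 2: (4,1,5,1) (4,1,5,2) (4,1,5,3) (4,2,5,1) (4,2,5,2) (4,2,5,3) (4,3,5,1) (4,3,5,2) (4,3,5,3) — 9.
OS=period 3: (4,1,5,1) (4,1,5,2) (4,1,5,3) (4,2,5,1) (4,2,5,2) (4,2,5,3) (4,3,5,1) (4,3,5,2) (4,3,5,3) — 9.
OS=period 4: (4,1,5,1) (4,1,5,2) (4,1,5,3) (4,2,5,1) (4,2,5,2) (4,2,5,3) (4,3,5,1) (4,3,5,2) (4,3,5,3) — 9.
OS=period 5: (4,1,5,1) (4,1,5,2) (4,1,5,3) (4,2,5,1) (4,2,5,2) (4,2,5,3) (4,3,5,1) (4,3,5,2) (4,3,5,3) — 9.
Summing: 9 + 9 + 9 + 9 + 9 = 45.

45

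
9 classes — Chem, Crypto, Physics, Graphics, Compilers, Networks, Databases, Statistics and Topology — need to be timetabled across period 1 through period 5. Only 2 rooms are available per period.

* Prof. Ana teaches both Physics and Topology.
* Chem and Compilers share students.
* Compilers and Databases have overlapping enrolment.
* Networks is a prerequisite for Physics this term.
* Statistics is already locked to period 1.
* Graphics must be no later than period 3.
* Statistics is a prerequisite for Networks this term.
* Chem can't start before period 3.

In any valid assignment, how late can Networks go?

Precedence pushes Networks to at least period 2; downstream work caps Networks at period 4.
Networks at period 4 is achievable: Databases=period 3; Graphics=period 1; Chem=period 3; Topology=period 4; Networks=period 4; Statistics=period 1; Crypto=period 2; Compilers=period 2; Physics=period 5.

period 4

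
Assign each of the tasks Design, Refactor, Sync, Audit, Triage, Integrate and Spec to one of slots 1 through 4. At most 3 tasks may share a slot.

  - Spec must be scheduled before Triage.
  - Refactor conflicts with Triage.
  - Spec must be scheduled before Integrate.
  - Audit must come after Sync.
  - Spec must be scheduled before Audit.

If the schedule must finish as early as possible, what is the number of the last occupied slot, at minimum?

3

The precedence chain requires at least 2 distinct slots.
With at most 3 per slot and 7 tasks, at least 3 slots are needed.
3 works (last occupied slot: 3): for example Refactor=3; Audit=2; Integrate=2; Sync=1; Triage=2; Design=1; Spec=1.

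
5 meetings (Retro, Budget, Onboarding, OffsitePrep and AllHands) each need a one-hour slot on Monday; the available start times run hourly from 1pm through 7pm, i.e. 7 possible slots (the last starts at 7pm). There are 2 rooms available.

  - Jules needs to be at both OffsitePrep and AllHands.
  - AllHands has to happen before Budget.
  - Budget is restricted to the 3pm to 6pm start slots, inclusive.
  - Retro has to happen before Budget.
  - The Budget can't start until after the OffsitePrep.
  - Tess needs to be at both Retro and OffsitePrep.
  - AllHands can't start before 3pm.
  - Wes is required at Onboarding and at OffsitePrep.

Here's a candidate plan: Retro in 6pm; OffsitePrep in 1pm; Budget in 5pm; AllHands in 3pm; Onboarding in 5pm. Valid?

No. Retro has to happen before Budget is not satisfied.

Jules needs to be at both OffsitePrep and AllHands — holds.
Budget is restricted to the 3pm to 6pm start slots, inclusive — holds.
There are 2 rooms available — holds.
Wes is required at Onboarding and at OffsitePrep — holds.
Retro has to happen before Budget — violated.
AllHands has to happen before Budget — holds.
AllHands can't start before 3pm — holds.
Tess needs to be at both Retro and OffsitePrep — holds.
The Budget can't start until after the OffsitePrep — holds.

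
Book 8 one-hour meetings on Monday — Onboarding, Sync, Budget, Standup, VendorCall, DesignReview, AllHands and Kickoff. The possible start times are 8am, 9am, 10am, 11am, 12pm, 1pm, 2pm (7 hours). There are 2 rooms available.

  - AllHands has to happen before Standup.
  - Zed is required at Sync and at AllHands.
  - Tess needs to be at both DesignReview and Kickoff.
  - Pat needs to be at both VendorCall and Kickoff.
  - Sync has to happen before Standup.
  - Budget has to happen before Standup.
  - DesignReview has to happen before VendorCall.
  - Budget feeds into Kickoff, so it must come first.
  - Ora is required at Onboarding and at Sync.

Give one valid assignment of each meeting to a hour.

Kickoff -> 11am, Sync -> 8am, Standup -> 10am, VendorCall -> 10am, DesignReview -> 9am, Budget -> 8am, Onboarding -> 11am, AllHands -> 9am

Checking: Sync(8am) before Standup(10am); AllHands(9am) before Standup(10am); Budget(8am) before Kickoff(11am); DesignReview(9am) before VendorCall(10am); Budget(8am) before Standup(10am); Sync(8am) != AllHands(9am); VendorCall(10am) != Kickoff(11am); DesignReview(9am) != Kickoff(11am); Onboarding(11am) != Sync(8am); max 2 per hour (cap 2).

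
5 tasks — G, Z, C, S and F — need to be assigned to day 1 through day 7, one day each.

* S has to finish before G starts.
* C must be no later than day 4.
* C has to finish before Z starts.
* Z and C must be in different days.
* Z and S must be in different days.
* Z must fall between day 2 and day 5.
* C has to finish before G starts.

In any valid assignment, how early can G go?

day 2

Precedence pushes G to at least day 2.
G at day 2 is achievable: G in day 2; S in day 1; F in day 1; C in day 1; Z in day 2.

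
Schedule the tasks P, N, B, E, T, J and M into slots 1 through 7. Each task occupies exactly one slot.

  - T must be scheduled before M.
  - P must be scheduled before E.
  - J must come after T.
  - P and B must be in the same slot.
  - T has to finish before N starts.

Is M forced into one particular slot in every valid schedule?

No

M can be 2 (e.g. J=2, M=2, T=1, P=1, B=1, E=2, N=2) or 3 (e.g. E -> 2, N -> 2, B -> 1, J -> 2, M -> 3, P -> 1, T -> 1).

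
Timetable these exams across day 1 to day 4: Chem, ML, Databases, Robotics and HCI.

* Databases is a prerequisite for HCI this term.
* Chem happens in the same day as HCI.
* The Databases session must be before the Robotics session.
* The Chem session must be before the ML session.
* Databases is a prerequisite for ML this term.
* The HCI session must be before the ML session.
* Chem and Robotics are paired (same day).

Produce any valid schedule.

Chem -> day 2, ML -> day 3, HCI -> day 2, Robotics -> day 2, Databases -> day 1

Checking: Databases(day 1) before HCI(day 2); HCI(day 2) before ML(day 3); Databases(day 1) before Robotics(day 2); Chem(day 2) before ML(day 3); Databases(day 1) before ML(day 3); Chem = Robotics = day 2; Chem = HCI = day 2.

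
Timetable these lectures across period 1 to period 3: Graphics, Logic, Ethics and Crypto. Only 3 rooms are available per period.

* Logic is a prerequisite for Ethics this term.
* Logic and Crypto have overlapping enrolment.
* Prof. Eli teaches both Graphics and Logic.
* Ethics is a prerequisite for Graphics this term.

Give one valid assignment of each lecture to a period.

Crypto in period 2, Ethics in period 2, Graphics in period 3, Logic in period 1

Checking: Ethics(period 2) before Graphics(period 3); Logic(period 1) before Ethics(period 2); Graphics(period 3) != Logic(period 1); Logic(period 1) != Crypto(period 2); max 2 per period (cap 3).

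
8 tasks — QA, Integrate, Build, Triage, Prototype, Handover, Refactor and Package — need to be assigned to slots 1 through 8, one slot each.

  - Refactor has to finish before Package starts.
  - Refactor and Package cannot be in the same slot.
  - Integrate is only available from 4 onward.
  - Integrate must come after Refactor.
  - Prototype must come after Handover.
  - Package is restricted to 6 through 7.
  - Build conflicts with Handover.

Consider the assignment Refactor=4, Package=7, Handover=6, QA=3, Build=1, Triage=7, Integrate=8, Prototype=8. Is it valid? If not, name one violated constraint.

Package is restricted to 6 through 7 — holds.
Integrate is only available from 4 onward — holds.
Refactor and Package cannot be in the same slot — holds.
Refactor has to finish before Package starts — holds.
Integrate must come after Refactor — holds.
Prototype must come after Handover — holds.
Build conflicts with Handover — holds.

Valid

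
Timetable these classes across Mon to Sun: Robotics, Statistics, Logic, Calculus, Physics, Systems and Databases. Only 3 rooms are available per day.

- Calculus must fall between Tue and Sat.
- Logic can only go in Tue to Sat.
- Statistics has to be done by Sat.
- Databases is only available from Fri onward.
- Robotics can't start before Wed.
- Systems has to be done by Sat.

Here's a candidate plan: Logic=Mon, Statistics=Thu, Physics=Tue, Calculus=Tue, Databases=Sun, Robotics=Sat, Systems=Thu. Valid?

Statistics has to be done by Sat — holds.
Robotics can't start before Wed — holds.
Calculus must fall between Tue and Sat — holds.
Databases is only available from Fri onward — holds.
Logic can only go in Tue to Sat — violated.
Systems has to be done by Sat — holds.
Only 3 rooms are available per day — holds.

No. Logic can only go in Tue to Sat is not satisfied.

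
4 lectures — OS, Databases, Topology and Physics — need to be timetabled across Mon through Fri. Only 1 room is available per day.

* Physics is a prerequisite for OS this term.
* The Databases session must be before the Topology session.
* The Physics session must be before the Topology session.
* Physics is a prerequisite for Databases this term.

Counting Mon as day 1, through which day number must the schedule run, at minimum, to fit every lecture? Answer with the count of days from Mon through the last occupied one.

4

The precedence chain requires at least 3 distinct days.
With at most 1 per day and 4 lectures, at least 4 days are needed.
4 works (last occupied day: Thu): for example Topology=Wed; Physics=Mon; OS=Thu; Databases=Tue.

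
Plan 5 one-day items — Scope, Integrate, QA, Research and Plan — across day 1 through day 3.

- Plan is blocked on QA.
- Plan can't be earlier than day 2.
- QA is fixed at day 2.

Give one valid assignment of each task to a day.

QA=day 2, Plan=day 3, Research=day 1, Integrate=day 1, Scope=day 1

Checking: QA(day 2) before Plan(day 3); Plan=day 3 in [day 2,day 3]; QA=day 2 in [day 2,day 2].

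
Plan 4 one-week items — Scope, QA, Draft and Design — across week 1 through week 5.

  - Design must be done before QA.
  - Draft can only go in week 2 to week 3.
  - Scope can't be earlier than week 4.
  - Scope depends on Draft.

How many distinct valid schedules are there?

Splitting on Scope: it can be week 4 (20), week 5 (20). Listing each branch's schedules as (QA, Draft, Design) by week number:
Scope=week 4: (2,2,1) (2,3,1) (3,2,1) (3,2,2) (3,3,1) (3,3,2) (4,2,1) (4,2,2) (4,2,3) (4,3,1) (4,3,2) (4,3,3) (5,2,1) (5,2,2) (5,2,3) (5,2,4) (5,3,1) (5,3,2) (5,3,3) (5,3,4) — 20.
Scope=week 5: (2,2,1) (2,3,1) (3,2,1) (3,2,2) (3,3,1) (3,3,2) (4,2,1) (4,2,2) (4,2,3) (4,3,1) (4,3,2) (4,3,3) (5,2,1) (5,2,2) (5,2,3) (5,2,4) (5,3,1) (5,3,2) (5,3,3) (5,3,4) — 20.
Summing: 20 + 20 = 40.

40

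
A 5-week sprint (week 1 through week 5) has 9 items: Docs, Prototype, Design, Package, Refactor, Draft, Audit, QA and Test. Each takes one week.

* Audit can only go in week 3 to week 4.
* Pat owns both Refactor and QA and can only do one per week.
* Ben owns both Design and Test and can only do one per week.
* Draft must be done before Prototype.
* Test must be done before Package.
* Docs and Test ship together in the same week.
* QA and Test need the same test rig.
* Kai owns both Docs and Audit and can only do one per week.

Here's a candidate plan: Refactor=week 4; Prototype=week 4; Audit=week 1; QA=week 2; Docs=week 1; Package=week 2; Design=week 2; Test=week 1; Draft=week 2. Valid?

Draft must be done before Prototype — holds.
Audit can only go in week 3 to week 4 — violated.
Docs and Test ship together in the same week — holds.
Test must be done before Package — holds.
Kai owns both Docs and Audit and can only do one per week — violated.
Ben owns both Design and Test and can only do one per week — holds.
QA and Test need the same test rig — holds.
Pat owns both Refactor and QA and can only do one per week — holds.

No. Kai owns both Docs and Audit and can only do one per week is not satisfied.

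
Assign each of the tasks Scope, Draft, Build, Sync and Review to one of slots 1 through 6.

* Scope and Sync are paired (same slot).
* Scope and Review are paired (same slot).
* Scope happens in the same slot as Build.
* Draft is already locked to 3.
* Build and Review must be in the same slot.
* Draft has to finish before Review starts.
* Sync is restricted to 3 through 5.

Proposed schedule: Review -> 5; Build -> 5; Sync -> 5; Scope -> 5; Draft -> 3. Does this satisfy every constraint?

Draft has to finish before Review starts — holds.
Sync is restricted to 3 through 5 — holds.
Scope and Sync are paired (same slot) — holds.
Draft is already locked to 3 — holds.
Scope and Review are paired (same slot) — holds.
Scope happens in the same slot as Build — holds.
Build and Review must be in the same slot — holds.

Yes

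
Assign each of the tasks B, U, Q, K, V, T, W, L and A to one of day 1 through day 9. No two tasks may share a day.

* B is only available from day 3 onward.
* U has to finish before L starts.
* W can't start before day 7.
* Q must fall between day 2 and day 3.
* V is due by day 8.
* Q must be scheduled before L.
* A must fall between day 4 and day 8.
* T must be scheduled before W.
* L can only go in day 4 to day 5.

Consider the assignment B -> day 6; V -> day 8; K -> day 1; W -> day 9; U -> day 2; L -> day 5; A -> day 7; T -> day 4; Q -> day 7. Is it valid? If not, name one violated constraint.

Invalid. Q must fall between day 2 and day 3.

T must be scheduled before W — holds.
Q must fall between day 2 and day 3 — violated.
Q must be scheduled before L — violated.
L can only go in day 4 to day 5 — holds.
No two tasks may share a day — violated.
B is only available from day 3 onward — holds.
A must fall between day 4 and day 8 — holds.
U has to finish before L starts — holds.
V is due by day 8 — holds.
W can't start before day 7 — holds.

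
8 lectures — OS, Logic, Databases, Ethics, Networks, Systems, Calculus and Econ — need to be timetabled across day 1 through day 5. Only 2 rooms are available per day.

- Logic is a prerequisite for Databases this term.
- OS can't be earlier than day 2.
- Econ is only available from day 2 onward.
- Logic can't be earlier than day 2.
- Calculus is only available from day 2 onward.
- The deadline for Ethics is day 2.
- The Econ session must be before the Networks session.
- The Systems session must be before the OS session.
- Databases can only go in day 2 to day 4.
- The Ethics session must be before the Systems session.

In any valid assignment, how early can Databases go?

Databases is available from day 2; precedence pushes Databases to at least day 3; Databases's own window allows nothing later than day 4.
Databases at day 3 is achievable: Ethics=day 1; Databases=day 3; Systems=day 2; Networks=day 5; Econ=day 4; OS=day 3; Logic=day 2; Calculus=day 4.

day 3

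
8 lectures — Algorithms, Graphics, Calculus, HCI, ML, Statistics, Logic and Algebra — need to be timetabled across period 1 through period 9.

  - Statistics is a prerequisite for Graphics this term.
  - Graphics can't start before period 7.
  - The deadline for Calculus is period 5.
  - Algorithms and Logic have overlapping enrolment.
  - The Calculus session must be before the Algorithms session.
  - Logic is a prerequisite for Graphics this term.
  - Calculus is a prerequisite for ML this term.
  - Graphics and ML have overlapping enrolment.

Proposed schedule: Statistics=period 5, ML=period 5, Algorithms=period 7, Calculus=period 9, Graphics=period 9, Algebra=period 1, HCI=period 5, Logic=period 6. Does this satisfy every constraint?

No. The deadline for Calculus is period 5 is not satisfied.

The Calculus session must be before the Algorithms session — violated.
Graphics can't start before period 7 — holds.
Graphics and ML have overlapping enrolment — holds.
Calculus is a prerequisite for ML this term — violated.
Statistics is a prerequisite for Graphics this term — holds.
The deadline for Calculus is period 5 — violated.
Logic is a prerequisite for Graphics this term — holds.
Algorithms and Logic have overlapping enrolment — holds.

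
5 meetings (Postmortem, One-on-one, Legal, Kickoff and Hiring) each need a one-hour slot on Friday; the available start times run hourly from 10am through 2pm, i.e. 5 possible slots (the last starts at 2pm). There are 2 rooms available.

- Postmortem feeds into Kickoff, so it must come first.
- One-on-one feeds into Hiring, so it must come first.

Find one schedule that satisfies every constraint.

Hiring in 11am; Postmortem in 10am; Kickoff in 11am; One-on-one in 10am; Legal in 12pm

Checking: Postmortem(10am) before Kickoff(11am); One-on-one(10am) before Hiring(11am); max 2 per slot (cap 2).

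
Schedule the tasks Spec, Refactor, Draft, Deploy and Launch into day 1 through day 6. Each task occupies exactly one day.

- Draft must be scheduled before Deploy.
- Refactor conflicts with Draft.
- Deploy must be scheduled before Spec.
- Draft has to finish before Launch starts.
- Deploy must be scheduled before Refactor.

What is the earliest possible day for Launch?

Precedence pushes Launch to at least day 2.
Launch at day 2 is achievable: Refactor in day 3, Deploy in day 2, Launch in day 2, Spec in day 3, Draft in day 1.

day 2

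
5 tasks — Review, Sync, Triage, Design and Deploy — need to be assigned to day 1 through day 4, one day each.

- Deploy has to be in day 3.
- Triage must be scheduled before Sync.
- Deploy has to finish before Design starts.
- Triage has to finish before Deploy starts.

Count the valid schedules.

20

Splitting on Review: it can be day 1 (5), day 2 (5), day 3 (5), day 4 (5). Listing each branch's schedules as (Sync, Triage, Design, Deploy) by day number:
Review=day 1: (2,1,4,3) (3,1,4,3) (3,2,4,3) (4,1,4,3) (4,2,4,3) — 5.
Review=day 2: (2,1,4,3) (3,1,4,3) (3,2,4,3) (4,1,4,3) (4,2,4,3) — 5.
Review=day 3: (2,1,4,3) (3,1,4,3) (3,2,4,3) (4,1,4,3) (4,2,4,3) — 5.
Review=day 4: (2,1,4,3) (3,1,4,3) (3,2,4,3) (4,1,4,3) (4,2,4,3) — 5.
Summing: 5 + 5 + 5 + 5 = 20.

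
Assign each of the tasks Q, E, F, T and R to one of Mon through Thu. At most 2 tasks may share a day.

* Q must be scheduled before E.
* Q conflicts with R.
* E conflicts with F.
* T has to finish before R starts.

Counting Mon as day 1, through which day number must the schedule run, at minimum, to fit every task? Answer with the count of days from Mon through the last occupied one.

The precedence chain requires at least 2 distinct days.
With at most 2 per day and 5 tasks, at least 3 days are needed.
3 works (last occupied day: Wed): for example R -> Tue; T -> Mon; E -> Tue; F -> Wed; Q -> Mon.

3 days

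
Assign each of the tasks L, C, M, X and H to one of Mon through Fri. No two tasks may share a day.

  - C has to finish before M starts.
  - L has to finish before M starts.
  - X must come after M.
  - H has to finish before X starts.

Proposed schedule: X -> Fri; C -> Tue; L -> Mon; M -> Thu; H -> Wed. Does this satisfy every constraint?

H has to finish before X starts — holds.
L has to finish before M starts — holds.
C has to finish before M starts — holds.
X must come after M — holds.
No two tasks may share a day — holds.

Valid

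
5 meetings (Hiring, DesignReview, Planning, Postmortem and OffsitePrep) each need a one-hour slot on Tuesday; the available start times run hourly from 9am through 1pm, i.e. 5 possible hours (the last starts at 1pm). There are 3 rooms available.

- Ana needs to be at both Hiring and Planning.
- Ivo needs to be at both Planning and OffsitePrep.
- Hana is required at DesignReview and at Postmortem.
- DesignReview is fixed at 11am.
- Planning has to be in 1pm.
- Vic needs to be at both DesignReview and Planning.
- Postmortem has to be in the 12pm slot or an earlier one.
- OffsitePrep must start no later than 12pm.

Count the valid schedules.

48

Splitting on Hiring: it can be 9am (12), 10am (12), 11am (12), 12pm (12). Listing each branch's schedules as (DesignReview, Planning, Postmortem, OffsitePrep):
Hiring=9am: (11am,1pm,9am,9am) (11am,1pm,9am,10am) (11am,1pm,9am,11am) (11am,1pm,9am,12pm) (11am,1pm,10am,9am) (11am,1pm,10am,10am) (11am,1pm,10am,11am) (11am,1pm,10am,12pm) (11am,1pm,12pm,9am) (11am,1pm,12pm,10am) (11am,1pm,12pm,11am) (11am,1pm,12pm,12pm) — 12.
Hiring=10am: (11am,1pm,9am,9am) (11am,1pm,9am,10am) (11am,1pm,9am,11am) (11am,1pm,9am,12pm) (11am,1pm,10am,9am) (11am,1pm,10am,10am) (11am,1pm,10am,11am) (11am,1pm,10am,12pm) (11am,1pm,12pm,9am) (11am,1pm,12pm,10am) (11am,1pm,12pm,11am) (11am,1pm,12pm,12pm) — 12.
Hiring=11am: (11am,1pm,9am,9am) (11am,1pm,9am,10am) (11am,1pm,9am,11am) (11am,1pm,9am,12pm) (11am,1pm,10am,9am) (11am,1pm,10am,10am) (11am,1pm,10am,11am) (11am,1pm,10am,12pm) (11am,1pm,12pm,9am) (11am,1pm,12pm,10am) (11am,1pm,12pm,11am) (11am,1pm,12pm,12pm) — 12.
Hiring=12pm: (11am,1pm,9am,9am) (11am,1pm,9am,10am) (11am,1pm,9am,11am) (11am,1pm,9am,12pm) (11am,1pm,10am,9am) (11am,1pm,10am,10am) (11am,1pm,10am,11am) (11am,1pm,10am,12pm) (11am,1pm,12pm,9am) (11am,1pm,12pm,10am) (11am,1pm,12pm,11am) (11am,1pm,12pm,12pm) — 12.
Summing: 12 + 12 + 12 + 12 = 48.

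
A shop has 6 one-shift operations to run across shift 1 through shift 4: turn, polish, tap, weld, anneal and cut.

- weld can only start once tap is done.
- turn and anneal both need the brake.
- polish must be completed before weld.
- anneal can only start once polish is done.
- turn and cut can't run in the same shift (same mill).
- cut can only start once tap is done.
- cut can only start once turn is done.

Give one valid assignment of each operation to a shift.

tap in shift 1, anneal in shift 2, turn in shift 1, weld in shift 2, polish in shift 1, cut in shift 2

Checking: polish(shift 1) before anneal(shift 2); tap(shift 1) before cut(shift 2); polish(shift 1) before weld(shift 2); tap(shift 1) before weld(shift 2); turn(shift 1) before cut(shift 2); turn(shift 1) != cut(shift 2); turn(shift 1) != anneal(shift 2).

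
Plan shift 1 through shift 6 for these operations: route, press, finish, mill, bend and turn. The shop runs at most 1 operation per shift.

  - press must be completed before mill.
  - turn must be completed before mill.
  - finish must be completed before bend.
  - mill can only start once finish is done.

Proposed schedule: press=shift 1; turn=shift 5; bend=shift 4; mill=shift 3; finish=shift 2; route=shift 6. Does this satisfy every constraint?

Invalid. turn must be completed before mill.

press must be completed before mill — holds.
finish must be completed before bend — holds.
turn must be completed before mill — violated.
mill can only start once finish is done — holds.
The shop runs at most 1 operation per shift — holds.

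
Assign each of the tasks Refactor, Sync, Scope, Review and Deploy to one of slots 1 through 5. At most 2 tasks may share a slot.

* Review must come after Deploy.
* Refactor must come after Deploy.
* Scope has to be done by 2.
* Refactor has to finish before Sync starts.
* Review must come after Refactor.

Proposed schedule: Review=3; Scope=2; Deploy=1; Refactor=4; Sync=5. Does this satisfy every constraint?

Refactor has to finish before Sync starts — holds.
Review must come after Deploy — holds.
Refactor must come after Deploy — holds.
Review must come after Refactor — violated.
Scope has to be done by 2 — holds.
At most 2 tasks may share a slot — holds.

Invalid. Review must come after Refactor.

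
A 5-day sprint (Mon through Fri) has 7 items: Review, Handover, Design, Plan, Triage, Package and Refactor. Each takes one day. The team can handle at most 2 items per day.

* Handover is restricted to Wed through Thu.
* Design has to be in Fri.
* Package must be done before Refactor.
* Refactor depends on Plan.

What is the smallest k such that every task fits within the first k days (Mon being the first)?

5

The precedence chain requires at least 2 distinct days.
With at most 2 per day and 7 tasks, at least 4 days are needed.
Design can't be placed before Fri — that is day 5 counting from Mon — so the schedule must run through at least 5 days.
5 works (last occupied day: Fri): for example Design=Fri; Triage=Wed; Package=Mon; Review=Tue; Handover=Wed; Refactor=Tue; Plan=Mon.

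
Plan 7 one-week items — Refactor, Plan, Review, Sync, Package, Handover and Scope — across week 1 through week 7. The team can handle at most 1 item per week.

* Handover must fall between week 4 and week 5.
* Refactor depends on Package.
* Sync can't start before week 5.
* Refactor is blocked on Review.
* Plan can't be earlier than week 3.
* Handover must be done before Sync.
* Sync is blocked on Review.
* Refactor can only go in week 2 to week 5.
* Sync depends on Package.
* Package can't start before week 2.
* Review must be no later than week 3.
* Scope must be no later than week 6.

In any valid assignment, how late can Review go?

Review's own window allows nothing later than week 3.
Review at week 3 is achievable: Scope in week 1; Handover in week 4; Package in week 2; Plan in week 7; Review in week 3; Refactor in week 5; Sync in week 6.

week 3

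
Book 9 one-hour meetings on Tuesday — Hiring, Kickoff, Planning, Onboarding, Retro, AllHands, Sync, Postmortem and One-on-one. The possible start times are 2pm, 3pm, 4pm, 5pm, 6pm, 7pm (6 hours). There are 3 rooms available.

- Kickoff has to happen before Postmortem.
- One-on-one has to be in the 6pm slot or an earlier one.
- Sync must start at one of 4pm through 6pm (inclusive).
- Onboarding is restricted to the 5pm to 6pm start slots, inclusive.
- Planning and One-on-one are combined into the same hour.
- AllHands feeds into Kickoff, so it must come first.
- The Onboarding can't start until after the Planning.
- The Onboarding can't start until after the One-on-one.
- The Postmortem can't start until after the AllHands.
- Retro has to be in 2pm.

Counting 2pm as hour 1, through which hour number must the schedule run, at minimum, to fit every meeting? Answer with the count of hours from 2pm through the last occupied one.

The precedence chain requires at least 3 distinct hours.
With at most 3 per hour and 9 meetings, at least 3 hours are needed.
Onboarding can't be placed before 5pm — that is hour 4 counting from 2pm — so the schedule must run through at least 4 hours.
4 works (last occupied hour: 5pm): for example Postmortem=4pm; Kickoff=3pm; Planning=3pm; One-on-one=3pm; Retro=2pm; AllHands=2pm; Onboarding=5pm; Hiring=2pm; Sync=4pm.

4 hours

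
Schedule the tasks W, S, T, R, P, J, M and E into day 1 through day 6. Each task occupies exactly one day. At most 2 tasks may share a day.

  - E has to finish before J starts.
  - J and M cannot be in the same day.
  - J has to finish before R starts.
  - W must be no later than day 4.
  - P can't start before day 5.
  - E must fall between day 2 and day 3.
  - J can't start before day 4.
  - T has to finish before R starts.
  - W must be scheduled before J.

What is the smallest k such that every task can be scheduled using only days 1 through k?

5 days

The precedence chain requires at least 3 distinct days.
With at most 2 per day and 8 tasks, at least 4 days are needed.
P can't be placed before day 5, so the schedule must run through at least day 5.
5 works (last occupied day: day 5): for example P=day 5; M=day 3; E=day 2; J=day 4; T=day 1; R=day 5; W=day 1; S=day 2.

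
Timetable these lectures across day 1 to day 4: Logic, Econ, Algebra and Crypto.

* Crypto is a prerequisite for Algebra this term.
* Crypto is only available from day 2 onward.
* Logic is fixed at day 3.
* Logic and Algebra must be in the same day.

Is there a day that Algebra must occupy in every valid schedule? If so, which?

day 3

Precedence pushes Algebra to at least day 3; Algebra must be in the same day as Logic, which can't be after day 3, so Algebra is at most day 3.
So Algebra is pinned to day 3.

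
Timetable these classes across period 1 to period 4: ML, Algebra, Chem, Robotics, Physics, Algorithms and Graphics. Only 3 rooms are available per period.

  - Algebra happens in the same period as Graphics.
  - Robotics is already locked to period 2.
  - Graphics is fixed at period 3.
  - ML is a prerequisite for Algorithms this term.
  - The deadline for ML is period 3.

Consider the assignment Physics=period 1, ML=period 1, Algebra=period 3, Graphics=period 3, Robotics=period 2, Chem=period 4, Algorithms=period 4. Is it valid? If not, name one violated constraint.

Algebra happens in the same period as Graphics — holds.
The deadline for ML is period 3 — holds.
Robotics is already locked to period 2 — holds.
Only 3 rooms are available per period — holds.
Graphics is fixed at period 3 — holds.
ML is a prerequisite for Algorithms this term — holds.

Yes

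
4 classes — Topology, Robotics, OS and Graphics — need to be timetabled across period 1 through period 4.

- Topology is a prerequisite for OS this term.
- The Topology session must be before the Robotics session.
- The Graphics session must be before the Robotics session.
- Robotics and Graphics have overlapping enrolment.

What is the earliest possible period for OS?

Precedence pushes OS to at least period 2.
OS at period 2 is achievable: Robotics -> period 2, Topology -> period 1, OS -> period 2, Graphics -> period 1.

period 2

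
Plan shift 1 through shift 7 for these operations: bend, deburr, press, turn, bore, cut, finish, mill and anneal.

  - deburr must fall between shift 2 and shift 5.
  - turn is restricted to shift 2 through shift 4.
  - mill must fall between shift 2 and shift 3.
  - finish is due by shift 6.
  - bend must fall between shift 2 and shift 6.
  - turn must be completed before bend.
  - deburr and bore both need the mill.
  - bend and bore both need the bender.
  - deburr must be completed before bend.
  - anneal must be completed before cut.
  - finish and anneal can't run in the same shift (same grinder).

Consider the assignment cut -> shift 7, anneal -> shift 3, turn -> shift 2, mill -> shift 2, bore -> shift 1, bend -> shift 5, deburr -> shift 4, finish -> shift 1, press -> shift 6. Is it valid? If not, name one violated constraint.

Yes

finish is due by shift 6 — holds.
bend must fall between shift 2 and shift 6 — holds.
turn must be completed before bend — holds.
bend and bore both need the bender — holds.
deburr must be completed before bend — holds.
turn is restricted to shift 2 through shift 4 — holds.
deburr must fall between shift 2 and shift 5 — holds.
deburr and bore both need the mill — holds.
anneal must be completed before cut — holds.
finish and anneal can't run in the same shift (same grinder) — holds.
mill must fall between shift 2 and shift 3 — holds.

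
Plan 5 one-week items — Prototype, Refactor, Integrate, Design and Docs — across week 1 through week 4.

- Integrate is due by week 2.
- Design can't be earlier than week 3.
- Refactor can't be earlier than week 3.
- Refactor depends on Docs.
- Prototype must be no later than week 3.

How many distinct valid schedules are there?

Splitting on Prototype: it can be week 1 (20), week 2 (20), week 3 (20). Listing each branch's schedules as (Refactor, Integrate, Design, Docs) by week number:
Prototype=week 1: (3,1,3,1) (3,1,3,2) (3,1,4,1) (3,1,4,2) (3,2,3,1) (3,2,3,2) (3,2,4,1) (3,2,4,2) (4,1,3,1) (4,1,3,2) (4,1,3,3) (4,1,4,1) (4,1,4,2) (4,1,4,3) (4,2,3,1) (4,2,3,2) (4,2,3,3) (4,2,4,1) (4,2,4,2) (4,2,4,3) — 20.
Prototype=week 2: (3,1,3,1) (3,1,3,2) (3,1,4,1) (3,1,4,2) (3,2,3,1) (3,2,3,2) (3,2,4,1) (3,2,4,2) (4,1,3,1) (4,1,3,2) (4,1,3,3) (4,1,4,1) (4,1,4,2) (4,1,4,3) (4,2,3,1) (4,2,3,2) (4,2,3,3) (4,2,4,1) (4,2,4,2) (4,2,4,3) — 20.
Prototype=week 3: (3,1,3,1) (3,1,3,2) (3,1,4,1) (3,1,4,2) (3,2,3,1) (3,2,3,2) (3,2,4,1) (3,2,4,2) (4,1,3,1) (4,1,3,2) (4,1,3,3) (4,1,4,1) (4,1,4,2) (4,1,4,3) (4,2,3,1) (4,2,3,2) (4,2,3,3) (4,2,4,1) (4,2,4,2) (4,2,4,3) — 20.
Summing: 20 + 20 + 20 = 60.

60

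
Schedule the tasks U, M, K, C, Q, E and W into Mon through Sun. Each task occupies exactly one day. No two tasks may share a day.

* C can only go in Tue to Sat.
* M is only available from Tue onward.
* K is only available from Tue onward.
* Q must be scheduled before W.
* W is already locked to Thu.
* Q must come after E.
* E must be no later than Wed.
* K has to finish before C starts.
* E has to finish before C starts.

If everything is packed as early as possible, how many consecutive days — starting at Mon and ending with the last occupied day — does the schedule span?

The precedence chain requires at least 3 distinct days.
With at most 1 per day and 7 tasks, at least 7 days are needed.
W can't be placed before Thu — that is day 4 counting from Mon — so the schedule must run through at least 4 days.
7 works (last occupied day: Sun): for example C -> Fri, Q -> Wed, M -> Sat, U -> Sun, E -> Mon, K -> Tue, W -> Thu.

7 days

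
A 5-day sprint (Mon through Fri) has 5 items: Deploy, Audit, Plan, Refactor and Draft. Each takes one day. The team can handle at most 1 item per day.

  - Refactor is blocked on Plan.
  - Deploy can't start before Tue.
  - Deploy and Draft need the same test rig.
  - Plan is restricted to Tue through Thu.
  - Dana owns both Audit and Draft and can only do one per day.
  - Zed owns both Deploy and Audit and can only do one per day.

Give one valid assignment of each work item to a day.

Audit in Mon; Draft in Fri; Refactor in Thu; Deploy in Wed; Plan in Tue

Checking: Plan(Tue) before Refactor(Thu); Audit(Mon) != Draft(Fri); Deploy(Wed) != Audit(Mon); Deploy(Wed) != Draft(Fri); Plan=Tue in [Tue,Thu]; Deploy=Wed in [Tue,Fri]; max 1 per day (cap 1).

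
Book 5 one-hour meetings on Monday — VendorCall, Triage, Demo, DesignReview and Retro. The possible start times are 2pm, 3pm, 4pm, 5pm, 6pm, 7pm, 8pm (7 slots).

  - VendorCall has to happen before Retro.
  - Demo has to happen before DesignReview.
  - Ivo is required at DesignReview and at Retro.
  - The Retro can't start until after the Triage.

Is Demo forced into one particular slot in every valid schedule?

No

Demo can be 2pm (e.g. Retro -> 3pm; DesignReview -> 4pm; VendorCall -> 2pm; Triage -> 2pm; Demo -> 2pm) or 3pm (e.g. Retro=3pm; DesignReview=4pm; Demo=3pm; VendorCall=2pm; Triage=2pm).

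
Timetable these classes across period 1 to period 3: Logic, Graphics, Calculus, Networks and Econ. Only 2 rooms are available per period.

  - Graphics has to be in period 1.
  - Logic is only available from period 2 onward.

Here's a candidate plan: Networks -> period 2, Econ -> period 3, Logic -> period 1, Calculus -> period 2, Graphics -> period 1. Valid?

Graphics has to be in period 1 — holds.
Logic is only available from period 2 onward — violated.
Only 2 rooms are available per period — holds.

Invalid. Logic is only available from period 2 onward.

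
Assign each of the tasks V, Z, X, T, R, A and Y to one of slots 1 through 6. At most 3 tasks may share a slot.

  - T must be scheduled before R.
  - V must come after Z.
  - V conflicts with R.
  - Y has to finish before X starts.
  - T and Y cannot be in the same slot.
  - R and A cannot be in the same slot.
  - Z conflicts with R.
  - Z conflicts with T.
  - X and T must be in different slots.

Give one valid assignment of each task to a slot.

X -> 2, Z -> 1, T -> 3, V -> 2, A -> 1, R -> 4, Y -> 1

Checking: T(3) before R(4); Y(1) before X(2); Z(1) before V(2); T(3) != Y(1); Z(1) != R(4); R(4) != A(1); X(2) != T(3); V(2) != R(4); Z(1) != T(3); max 3 per slot (cap 3).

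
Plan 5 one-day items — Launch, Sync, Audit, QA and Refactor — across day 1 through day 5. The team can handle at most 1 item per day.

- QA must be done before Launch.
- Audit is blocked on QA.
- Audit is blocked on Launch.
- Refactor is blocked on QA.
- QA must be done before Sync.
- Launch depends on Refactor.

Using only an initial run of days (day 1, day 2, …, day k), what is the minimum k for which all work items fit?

The precedence chain requires at least 4 distinct days.
With at most 1 per day and 5 work items, at least 5 days are needed.
5 works (last occupied day: day 5): for example QA -> day 1, Sync -> day 5, Launch -> day 3, Audit -> day 4, Refactor -> day 2.

5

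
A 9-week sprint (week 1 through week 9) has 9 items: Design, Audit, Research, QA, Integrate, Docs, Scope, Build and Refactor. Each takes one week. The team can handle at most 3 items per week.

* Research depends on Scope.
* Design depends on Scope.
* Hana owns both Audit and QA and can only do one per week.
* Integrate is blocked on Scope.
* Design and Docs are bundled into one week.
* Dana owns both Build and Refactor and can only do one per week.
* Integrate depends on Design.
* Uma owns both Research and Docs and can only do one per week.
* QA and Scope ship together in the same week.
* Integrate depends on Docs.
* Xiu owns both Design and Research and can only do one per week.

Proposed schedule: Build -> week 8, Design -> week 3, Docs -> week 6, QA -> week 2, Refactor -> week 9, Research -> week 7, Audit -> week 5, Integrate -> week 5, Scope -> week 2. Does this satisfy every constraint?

Design depends on Scope — holds.
QA and Scope ship together in the same week — holds.
Uma owns both Research and Docs and can only do one per week — holds.
The team can handle at most 3 items per week — holds.
Integrate is blocked on Scope — holds.
Design and Docs are bundled into one week — violated.
Research depends on Scope — holds.
Xiu owns both Design and Research and can only do one per week — holds.
Integrate depends on Docs — violated.
Hana owns both Audit and QA and can only do one per week — holds.
Dana owns both Build and Refactor and can only do one per week — holds.
Integrate depends on Design — holds.

Invalid. Design and Docs are bundled into one week.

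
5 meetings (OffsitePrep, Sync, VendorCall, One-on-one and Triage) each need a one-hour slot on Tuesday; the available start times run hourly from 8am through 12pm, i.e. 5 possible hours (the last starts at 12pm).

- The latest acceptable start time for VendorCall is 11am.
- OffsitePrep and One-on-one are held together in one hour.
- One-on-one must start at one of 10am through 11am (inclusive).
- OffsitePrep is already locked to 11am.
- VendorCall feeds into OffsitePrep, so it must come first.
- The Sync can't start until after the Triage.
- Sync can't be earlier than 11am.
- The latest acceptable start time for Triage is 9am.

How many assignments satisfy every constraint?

12

Splitting on Sync: it can be 11am (6), 12pm (6). Listing each branch's schedules as (OffsitePrep, VendorCall, One-on-one, Triage):
Sync=11am: (11am,8am,11am,8am) (11am,8am,11am,9am) (11am,9am,11am,8am) (11am,9am,11am,9am) (11am,10am,11am,8am) (11am,10am,11am,9am) — 6.
Sync=12pm: (11am,8am,11am,8am) (11am,8am,11am,9am) (11am,9am,11am,8am) (11am,9am,11am,9am) (11am,10am,11am,8am) (11am,10am,11am,9am) — 6.
Summing: 6 + 6 = 12.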